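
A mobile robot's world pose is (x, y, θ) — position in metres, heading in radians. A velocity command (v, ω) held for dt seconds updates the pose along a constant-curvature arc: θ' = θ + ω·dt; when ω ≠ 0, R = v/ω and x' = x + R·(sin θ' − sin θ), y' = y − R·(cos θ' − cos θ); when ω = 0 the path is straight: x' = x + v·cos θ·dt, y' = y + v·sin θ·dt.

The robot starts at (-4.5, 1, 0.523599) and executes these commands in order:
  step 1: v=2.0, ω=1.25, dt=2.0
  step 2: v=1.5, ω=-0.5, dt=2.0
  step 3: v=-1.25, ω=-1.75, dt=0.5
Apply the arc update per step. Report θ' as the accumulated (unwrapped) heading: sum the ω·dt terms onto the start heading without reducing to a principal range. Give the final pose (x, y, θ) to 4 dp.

(-7.4469, 5.0360, 1.1486)

step 1: θ'=3.0236 (R=1.6000) → pose (-5.1116, 3.9745, 3.0236)
step 2: θ'=2.0236 (R=-3.0000) → pose (-7.4562, 5.6412, 2.0236)
step 3: θ'=1.1486 (R=0.7143) → pose (-7.4469, 5.0360, 1.1486)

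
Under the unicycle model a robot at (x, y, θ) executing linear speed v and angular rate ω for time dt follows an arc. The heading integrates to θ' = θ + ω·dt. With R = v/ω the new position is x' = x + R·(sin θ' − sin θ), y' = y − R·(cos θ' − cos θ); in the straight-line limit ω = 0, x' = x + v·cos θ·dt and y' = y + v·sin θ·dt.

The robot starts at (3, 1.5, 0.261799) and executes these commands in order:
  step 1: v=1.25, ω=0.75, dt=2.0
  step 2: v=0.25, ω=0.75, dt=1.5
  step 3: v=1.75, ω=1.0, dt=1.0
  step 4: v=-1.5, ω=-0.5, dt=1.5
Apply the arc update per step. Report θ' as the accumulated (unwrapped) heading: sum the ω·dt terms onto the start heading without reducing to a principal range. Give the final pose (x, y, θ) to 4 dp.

step 1: θ'=1.7618 (R=1.6667) → pose (4.2050, 3.4263, 1.7618)
step 2: θ'=2.8868 (R=0.3333) → pose (3.9617, 3.6856, 2.8868)
step 3: θ'=3.8868 (R=1.7500) → pose (2.3339, 3.2782, 3.8868)
step 4: θ'=3.1368 (R=3.0000) → pose (4.3827, 4.0734, 3.1368)

(4.3827, 4.0734, 3.1368)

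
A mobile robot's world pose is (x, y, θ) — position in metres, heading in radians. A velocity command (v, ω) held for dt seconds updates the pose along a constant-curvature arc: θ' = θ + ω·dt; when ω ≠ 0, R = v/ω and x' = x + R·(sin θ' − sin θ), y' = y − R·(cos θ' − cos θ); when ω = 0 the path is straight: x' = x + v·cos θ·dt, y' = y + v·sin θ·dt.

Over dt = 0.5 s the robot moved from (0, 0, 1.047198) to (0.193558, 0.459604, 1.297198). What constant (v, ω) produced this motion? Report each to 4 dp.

Δθ = 1.297198 − 1.047198 = 0.250000
ω = Δθ/dt = 0.250000/0.5 = 0.5000
R = −Δy/(cos θ' − cos θ) = 2.0000
v = R·ω = 2.0000·0.5000 = 1.0000

v = 1.0000, ω = 0.5000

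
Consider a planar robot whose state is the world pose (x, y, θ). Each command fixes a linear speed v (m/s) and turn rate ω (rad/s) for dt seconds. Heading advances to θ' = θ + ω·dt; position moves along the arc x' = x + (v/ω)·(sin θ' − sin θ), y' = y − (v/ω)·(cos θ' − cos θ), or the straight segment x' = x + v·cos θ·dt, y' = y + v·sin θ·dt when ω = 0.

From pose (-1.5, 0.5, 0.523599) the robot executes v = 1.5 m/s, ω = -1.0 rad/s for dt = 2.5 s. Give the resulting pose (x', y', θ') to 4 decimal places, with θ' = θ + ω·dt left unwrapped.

θ' = 0.5236 + -1.0·2.5 = -1.9764
R = v/ω = 1.5/-1.0 = -1.5000
x' = -1.5 + -1.5000·(sin -1.9764 − sin 0.5236) = 0.6283
y' = 0.5 − -1.5000·(cos -1.9764 − cos 0.5236) = -1.3909

(0.6283, -1.3909, -1.9764)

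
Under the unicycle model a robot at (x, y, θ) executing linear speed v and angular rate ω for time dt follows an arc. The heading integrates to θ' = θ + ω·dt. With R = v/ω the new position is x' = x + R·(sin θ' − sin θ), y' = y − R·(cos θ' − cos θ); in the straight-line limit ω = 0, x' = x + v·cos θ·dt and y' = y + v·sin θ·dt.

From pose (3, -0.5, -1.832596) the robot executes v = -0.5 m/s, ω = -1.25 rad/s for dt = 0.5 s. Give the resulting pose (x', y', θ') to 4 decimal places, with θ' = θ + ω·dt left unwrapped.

θ' = -1.8326 + -1.25·0.5 = -2.4576
R = v/ω = -0.5/-1.25 = 0.4000
x' = 3 + 0.4000·(sin -2.4576 − sin -1.8326) = 3.1336
y' = -0.5 − 0.4000·(cos -2.4576 − cos -1.8326) = -0.2935

(3.1336, -0.2935, -2.4576)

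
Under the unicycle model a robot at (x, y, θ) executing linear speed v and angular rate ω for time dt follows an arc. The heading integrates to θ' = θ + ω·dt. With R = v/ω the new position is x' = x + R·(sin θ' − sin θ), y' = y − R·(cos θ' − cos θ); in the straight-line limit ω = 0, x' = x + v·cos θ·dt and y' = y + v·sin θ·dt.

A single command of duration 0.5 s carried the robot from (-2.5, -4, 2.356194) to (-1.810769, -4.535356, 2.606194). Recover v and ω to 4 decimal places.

Δθ = 2.606194 − 2.356194 = 0.250000
ω = Δθ/dt = 0.250000/0.5 = 0.5000
R = Δx/(sin θ' − sin θ) = -3.5000
v = R·ω = -3.5000·0.5000 = -1.7500

v = -1.7500, ω = 0.5000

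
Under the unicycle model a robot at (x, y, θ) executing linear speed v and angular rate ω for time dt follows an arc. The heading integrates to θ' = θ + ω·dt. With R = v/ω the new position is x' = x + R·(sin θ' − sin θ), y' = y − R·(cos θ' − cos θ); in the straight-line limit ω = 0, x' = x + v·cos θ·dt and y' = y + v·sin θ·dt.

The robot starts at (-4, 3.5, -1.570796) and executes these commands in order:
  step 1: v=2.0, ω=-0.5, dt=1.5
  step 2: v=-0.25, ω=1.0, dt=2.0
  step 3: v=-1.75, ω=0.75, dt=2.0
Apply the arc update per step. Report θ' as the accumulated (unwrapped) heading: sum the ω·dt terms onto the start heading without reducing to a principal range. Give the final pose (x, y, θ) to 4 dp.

(-8.0698, -0.1427, 1.1792)

step 1: θ'=-2.3208 (R=-4.0000) → pose (-5.0732, 0.7734, -2.3208)
step 2: θ'=-0.3208 (R=-0.2500) → pose (-5.1773, 1.1811, -0.3208)
step 3: θ'=1.1792 (R=-2.3333) → pose (-8.0698, -0.1427, 1.1792)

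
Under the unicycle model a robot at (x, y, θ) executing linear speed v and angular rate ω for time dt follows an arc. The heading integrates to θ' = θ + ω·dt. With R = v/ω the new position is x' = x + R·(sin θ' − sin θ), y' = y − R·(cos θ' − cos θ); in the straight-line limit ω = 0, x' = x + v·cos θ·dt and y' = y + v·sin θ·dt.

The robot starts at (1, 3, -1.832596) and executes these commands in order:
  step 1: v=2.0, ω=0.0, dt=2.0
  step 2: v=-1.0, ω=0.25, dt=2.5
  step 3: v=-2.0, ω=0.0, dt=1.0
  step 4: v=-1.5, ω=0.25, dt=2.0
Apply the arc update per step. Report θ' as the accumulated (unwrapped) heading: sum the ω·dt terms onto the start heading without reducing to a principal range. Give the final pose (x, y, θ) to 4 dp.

(-2.5790, 5.8901, -0.7076)

step 1: θ'=-1.8326 (straight) → pose (-0.0353, -0.8637, -1.8326)
step 2: θ'=-1.2076 (R=-4.0000) → pose (-0.1599, 1.5926, -1.2076)
step 3: θ'=-1.2076 (straight) → pose (-0.8705, 3.4622, -1.2076)
step 4: θ'=-0.7076 (R=-6.0000) → pose (-2.5790, 5.8901, -0.7076)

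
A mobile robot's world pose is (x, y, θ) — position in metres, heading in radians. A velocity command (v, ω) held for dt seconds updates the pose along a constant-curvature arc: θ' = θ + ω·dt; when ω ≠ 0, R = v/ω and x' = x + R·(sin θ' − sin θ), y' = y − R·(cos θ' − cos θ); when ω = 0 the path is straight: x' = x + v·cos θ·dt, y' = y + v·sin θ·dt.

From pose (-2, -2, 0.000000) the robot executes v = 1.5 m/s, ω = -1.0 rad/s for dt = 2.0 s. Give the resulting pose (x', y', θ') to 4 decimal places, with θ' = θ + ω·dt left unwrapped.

θ' = 0.0000 + -1.0·2.0 = -2.0000
R = v/ω = 1.5/-1.0 = -1.5000
x' = -2 + -1.5000·(sin -2.0000 − sin 0.0000) = -0.6361
y' = -2 − -1.5000·(cos -2.0000 − cos 0.0000) = -4.1242

(-0.6361, -4.1242, -2.0000)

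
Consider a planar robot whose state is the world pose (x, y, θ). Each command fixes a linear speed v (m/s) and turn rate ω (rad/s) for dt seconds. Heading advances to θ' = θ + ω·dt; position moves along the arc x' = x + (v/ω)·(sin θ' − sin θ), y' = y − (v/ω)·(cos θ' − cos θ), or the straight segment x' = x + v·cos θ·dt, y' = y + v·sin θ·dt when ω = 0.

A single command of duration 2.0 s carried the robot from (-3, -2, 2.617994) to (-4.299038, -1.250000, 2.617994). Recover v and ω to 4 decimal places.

Δθ = 2.617994 − 2.617994 = 0.000000
ω = Δθ/dt = 0.000000/2.0 = 0.0000
ω = 0 → v = (Δx·cos θ + Δy·sin θ)/dt = 0.7500

v = 0.7500, ω = 0.0000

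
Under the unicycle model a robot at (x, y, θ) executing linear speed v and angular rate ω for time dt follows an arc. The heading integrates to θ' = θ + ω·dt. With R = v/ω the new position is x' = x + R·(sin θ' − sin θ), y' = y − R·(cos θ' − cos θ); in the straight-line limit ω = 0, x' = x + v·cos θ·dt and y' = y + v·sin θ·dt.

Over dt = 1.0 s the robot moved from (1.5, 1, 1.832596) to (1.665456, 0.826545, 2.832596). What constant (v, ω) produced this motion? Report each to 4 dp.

v = -0.2500, ω = 1.0000

Δθ = 2.832596 − 1.832596 = 1.000000
ω = Δθ/dt = 1.000000/1.0 = 1.0000
R = −Δy/(cos θ' − cos θ) = -0.2500
v = R·ω = -0.2500·1.0000 = -0.2500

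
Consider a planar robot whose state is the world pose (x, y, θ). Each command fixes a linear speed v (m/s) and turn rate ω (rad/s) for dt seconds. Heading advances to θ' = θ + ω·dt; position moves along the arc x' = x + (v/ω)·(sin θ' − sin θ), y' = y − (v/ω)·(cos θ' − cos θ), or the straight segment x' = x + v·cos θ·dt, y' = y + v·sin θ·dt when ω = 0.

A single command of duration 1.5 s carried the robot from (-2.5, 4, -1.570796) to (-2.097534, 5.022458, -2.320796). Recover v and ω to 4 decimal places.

v = -0.7500, ω = -0.5000

Δθ = -2.320796 − -1.570796 = -0.750000
ω = Δθ/dt = -0.750000/1.5 = -0.5000
R = −Δy/(cos θ' − cos θ) = 1.5000
v = R·ω = 1.5000·-0.5000 = -0.7500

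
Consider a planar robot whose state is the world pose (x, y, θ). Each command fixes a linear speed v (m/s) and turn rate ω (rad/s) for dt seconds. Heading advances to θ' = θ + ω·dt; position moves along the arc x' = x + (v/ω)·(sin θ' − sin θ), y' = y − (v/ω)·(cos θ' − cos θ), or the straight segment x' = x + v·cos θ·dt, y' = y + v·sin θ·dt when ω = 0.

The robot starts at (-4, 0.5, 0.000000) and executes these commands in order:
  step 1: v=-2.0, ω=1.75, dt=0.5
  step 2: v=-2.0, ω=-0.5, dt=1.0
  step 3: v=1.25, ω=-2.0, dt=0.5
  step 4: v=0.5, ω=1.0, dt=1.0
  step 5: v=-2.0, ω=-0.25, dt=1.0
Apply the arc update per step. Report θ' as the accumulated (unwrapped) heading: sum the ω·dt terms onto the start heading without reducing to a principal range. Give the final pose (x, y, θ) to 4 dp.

step 1: θ'=0.8750 (R=-1.1429) → pose (-4.8772, 0.0897, 0.8750)
step 2: θ'=0.3750 (R=4.0000) → pose (-6.4823, -1.0683, 0.3750)
step 3: θ'=-0.6250 (R=-0.6250) → pose (-5.8877, -1.1430, -0.6250)
step 4: θ'=0.3750 (R=0.5000) → pose (-5.4120, -1.2028, 0.3750)
step 5: θ'=0.1250 (R=8.0000) → pose (-7.3448, -1.6963, 0.1250)

(-7.3448, -1.6963, 0.1250)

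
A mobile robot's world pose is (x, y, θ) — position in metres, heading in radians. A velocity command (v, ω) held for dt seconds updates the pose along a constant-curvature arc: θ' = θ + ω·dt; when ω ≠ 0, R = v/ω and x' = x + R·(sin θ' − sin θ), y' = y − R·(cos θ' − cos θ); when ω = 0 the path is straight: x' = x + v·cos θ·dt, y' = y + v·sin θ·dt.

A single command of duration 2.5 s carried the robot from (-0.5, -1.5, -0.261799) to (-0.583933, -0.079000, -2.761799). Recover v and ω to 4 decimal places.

Δθ = -2.761799 − -0.261799 = -2.500000
ω = Δθ/dt = -2.500000/2.5 = -1.0000
R = −Δy/(cos θ' − cos θ) = 0.7500
v = R·ω = 0.7500·-1.0000 = -0.7500

v = -0.7500, ω = -1.0000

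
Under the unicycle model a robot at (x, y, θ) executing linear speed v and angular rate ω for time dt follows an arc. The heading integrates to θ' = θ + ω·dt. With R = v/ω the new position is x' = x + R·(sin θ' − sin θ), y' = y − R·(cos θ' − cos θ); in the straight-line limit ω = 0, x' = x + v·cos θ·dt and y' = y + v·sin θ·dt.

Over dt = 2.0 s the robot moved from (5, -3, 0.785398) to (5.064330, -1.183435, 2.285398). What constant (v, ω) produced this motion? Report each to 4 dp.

Δθ = 2.285398 − 0.785398 = 1.500000
ω = Δθ/dt = 1.500000/2.0 = 0.7500
R = −Δy/(cos θ' − cos θ) = 1.3333
v = R·ω = 1.3333·0.7500 = 1.0000

v = 1.0000, ω = 0.7500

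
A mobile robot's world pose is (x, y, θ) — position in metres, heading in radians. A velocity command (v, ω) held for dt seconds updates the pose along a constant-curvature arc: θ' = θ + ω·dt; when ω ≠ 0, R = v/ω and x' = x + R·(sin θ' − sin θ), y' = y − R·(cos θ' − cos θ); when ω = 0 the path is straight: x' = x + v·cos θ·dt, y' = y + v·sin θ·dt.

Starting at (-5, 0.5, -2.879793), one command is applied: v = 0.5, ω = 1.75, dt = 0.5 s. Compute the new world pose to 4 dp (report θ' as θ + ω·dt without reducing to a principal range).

(-5.1853, 0.3442, -2.0048)

θ' = -2.8798 + 1.75·0.5 = -2.0048
R = v/ω = 0.5/1.75 = 0.2857
x' = -5 + 0.2857·(sin -2.0048 − sin -2.8798) = -5.1853
y' = 0.5 − 0.2857·(cos -2.0048 − cos -2.8798) = 0.3442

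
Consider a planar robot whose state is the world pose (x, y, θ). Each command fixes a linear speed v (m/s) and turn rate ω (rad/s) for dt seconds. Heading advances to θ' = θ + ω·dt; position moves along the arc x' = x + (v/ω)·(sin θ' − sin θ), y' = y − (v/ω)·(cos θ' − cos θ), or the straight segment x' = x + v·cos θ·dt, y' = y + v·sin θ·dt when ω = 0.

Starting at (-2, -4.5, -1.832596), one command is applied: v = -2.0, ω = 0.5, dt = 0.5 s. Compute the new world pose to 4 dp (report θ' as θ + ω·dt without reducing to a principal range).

θ' = -1.8326 + 0.5·0.5 = -1.5826
R = v/ω = -2.0/0.5 = -4.0000
x' = -2 + -4.0000·(sin -1.5826 − sin -1.8326) = -1.8640
y' = -4.5 − -4.0000·(cos -1.5826 − cos -1.8326) = -3.5119

(-1.8640, -3.5119, -1.5826)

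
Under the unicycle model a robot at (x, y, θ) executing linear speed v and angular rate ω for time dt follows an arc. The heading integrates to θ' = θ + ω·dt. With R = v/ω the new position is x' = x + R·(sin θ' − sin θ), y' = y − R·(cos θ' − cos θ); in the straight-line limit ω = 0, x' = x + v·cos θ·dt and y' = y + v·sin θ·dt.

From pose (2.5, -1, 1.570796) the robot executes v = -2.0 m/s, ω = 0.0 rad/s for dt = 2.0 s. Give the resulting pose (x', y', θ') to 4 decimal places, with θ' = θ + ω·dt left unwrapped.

θ' = 1.5708 + 0.0·2.0 = 1.5708
ω = 0 → straight: x' = 2.5 + -2.0·cos(1.5708)·2.0 = 2.5000
y' = -1 + -2.0·sin(1.5708)·2.0 = -5.0000

(2.5000, -5.0000, 1.5708)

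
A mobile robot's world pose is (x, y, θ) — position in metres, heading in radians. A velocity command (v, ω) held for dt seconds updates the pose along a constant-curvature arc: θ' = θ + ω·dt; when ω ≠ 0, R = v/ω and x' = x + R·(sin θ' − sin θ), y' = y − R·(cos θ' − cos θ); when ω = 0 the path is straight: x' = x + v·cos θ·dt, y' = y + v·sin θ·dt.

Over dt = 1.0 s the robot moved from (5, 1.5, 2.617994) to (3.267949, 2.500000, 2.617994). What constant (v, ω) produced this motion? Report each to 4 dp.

Δθ = 2.617994 − 2.617994 = 0.000000
ω = Δθ/dt = 0.000000/1.0 = 0.0000
ω = 0 → v = (Δx·cos θ + Δy·sin θ)/dt = 2.0000

v = 2.0000, ω = 0.0000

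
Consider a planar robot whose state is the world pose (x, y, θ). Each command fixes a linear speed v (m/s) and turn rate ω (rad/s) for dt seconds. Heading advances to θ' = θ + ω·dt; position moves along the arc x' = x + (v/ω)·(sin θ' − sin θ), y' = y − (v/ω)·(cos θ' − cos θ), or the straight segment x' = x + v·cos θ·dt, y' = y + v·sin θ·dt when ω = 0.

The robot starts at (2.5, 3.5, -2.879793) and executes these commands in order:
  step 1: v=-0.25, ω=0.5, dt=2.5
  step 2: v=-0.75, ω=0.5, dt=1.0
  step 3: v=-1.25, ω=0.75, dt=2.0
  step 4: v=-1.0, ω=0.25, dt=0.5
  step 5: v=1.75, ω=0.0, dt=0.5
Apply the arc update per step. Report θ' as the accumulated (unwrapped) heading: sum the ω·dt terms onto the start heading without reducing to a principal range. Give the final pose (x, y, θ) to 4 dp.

step 1: θ'=-1.6298 (R=-0.5000) → pose (2.8697, 3.9535, -1.6298)
step 2: θ'=-1.1298 (R=-1.5000) → pose (2.7288, 4.6822, -1.1298)
step 3: θ'=0.3702 (R=-1.6667) → pose (0.6186, 5.5245, 0.3702)
step 4: θ'=0.4952 (R=-4.0000) → pose (0.1650, 5.3150, 0.4952)
step 5: θ'=0.4952 (straight) → pose (0.9349, 5.7308, 0.4952)

(0.9349, 5.7308, 0.4952)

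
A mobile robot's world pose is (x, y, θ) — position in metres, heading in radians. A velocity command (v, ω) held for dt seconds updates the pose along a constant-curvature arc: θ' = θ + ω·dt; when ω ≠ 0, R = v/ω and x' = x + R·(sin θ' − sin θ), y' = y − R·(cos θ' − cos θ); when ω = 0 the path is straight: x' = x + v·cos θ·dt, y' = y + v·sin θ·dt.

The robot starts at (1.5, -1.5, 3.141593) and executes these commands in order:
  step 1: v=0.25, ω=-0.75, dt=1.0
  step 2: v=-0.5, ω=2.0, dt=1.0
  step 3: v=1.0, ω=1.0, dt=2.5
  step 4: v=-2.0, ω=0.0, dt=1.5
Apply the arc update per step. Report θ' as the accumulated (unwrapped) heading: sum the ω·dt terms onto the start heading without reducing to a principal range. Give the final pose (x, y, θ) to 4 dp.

step 1: θ'=2.3916 (R=-0.3333) → pose (1.2728, -1.4106, 2.3916)
step 2: θ'=4.3916 (R=-0.2500) → pose (1.6804, -1.3065, 4.3916)
step 3: θ'=6.8916 (R=1.0000) → pose (3.2010, -2.4424, 6.8916)
step 4: θ'=6.8916 (straight) → pose (0.7393, -4.1570, 6.8916)

(0.7393, -4.1570, 6.8916)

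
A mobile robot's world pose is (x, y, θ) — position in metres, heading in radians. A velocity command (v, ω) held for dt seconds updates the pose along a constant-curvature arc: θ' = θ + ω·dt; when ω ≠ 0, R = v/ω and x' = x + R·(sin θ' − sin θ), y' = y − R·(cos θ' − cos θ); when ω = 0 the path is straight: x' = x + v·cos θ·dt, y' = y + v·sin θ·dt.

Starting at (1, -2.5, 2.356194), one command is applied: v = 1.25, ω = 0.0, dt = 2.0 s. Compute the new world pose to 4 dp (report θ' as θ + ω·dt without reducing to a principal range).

θ' = 2.3562 + 0.0·2.0 = 2.3562
ω = 0 → straight: x' = 1 + 1.25·cos(2.3562)·2.0 = -0.7678
y' = -2.5 + 1.25·sin(2.3562)·2.0 = -0.7322

(-0.7678, -0.7322, 2.3562)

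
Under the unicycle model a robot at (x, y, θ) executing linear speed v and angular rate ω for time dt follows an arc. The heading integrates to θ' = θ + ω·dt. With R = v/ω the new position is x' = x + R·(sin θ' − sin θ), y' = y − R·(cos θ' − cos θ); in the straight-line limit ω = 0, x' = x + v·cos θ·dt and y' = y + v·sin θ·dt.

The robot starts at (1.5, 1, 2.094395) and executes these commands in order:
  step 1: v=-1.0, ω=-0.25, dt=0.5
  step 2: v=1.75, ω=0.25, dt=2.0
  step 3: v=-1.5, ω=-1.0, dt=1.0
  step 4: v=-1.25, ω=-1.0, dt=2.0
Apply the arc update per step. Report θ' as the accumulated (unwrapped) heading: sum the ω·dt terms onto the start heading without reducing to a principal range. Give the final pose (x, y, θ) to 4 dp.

(-1.6879, 1.0357, -0.5306)

step 1: θ'=1.9694 (R=4.0000) → pose (1.7223, 0.5525, 1.9694)
step 2: θ'=2.4694 (R=7.0000) → pose (-0.3700, 3.3128, 2.4694)
step 3: θ'=1.4694 (R=1.5000) → pose (0.1883, 1.9873, 1.4694)
step 4: θ'=-0.5306 (R=1.2500) → pose (-1.6879, 1.0357, -0.5306)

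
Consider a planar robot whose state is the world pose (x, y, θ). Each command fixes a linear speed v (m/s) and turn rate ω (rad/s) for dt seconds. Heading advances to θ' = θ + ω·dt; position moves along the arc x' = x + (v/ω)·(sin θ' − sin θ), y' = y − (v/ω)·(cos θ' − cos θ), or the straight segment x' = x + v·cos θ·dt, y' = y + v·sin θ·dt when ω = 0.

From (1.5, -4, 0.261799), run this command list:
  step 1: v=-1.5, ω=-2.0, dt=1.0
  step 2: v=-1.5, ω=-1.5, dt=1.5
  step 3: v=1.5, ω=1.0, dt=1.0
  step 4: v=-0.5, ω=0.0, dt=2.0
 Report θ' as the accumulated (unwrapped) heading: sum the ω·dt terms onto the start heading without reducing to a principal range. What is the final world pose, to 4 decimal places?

step 1: θ'=-1.7382 (R=0.7500) → pose (0.5664, -3.1506, -1.7382)
step 2: θ'=-3.9882 (R=1.0000) → pose (2.3014, -2.6547, -3.9882)
step 3: θ'=-2.9882 (R=1.5000) → pose (0.9487, -2.1661, -2.9882)
step 4: θ'=-2.9882 (straight) → pose (1.9369, -2.0133, -2.9882)

(1.9369, -2.0133, -2.9882)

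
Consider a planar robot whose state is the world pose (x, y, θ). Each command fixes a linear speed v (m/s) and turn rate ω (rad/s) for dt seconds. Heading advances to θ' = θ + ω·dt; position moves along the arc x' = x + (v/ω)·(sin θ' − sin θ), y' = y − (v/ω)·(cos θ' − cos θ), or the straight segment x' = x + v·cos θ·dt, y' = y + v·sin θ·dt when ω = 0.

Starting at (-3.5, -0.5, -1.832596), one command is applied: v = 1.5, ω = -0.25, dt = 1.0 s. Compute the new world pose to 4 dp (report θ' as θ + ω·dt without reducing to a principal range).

θ' = -1.8326 + -0.25·1.0 = -2.0826
R = v/ω = 1.5/-0.25 = -6.0000
x' = -3.5 + -6.0000·(sin -2.0826 − sin -1.8326) = -4.0644
y' = -0.5 − -6.0000·(cos -2.0826 − cos -1.8326) = -1.8856

(-4.0644, -1.8856, -2.0826)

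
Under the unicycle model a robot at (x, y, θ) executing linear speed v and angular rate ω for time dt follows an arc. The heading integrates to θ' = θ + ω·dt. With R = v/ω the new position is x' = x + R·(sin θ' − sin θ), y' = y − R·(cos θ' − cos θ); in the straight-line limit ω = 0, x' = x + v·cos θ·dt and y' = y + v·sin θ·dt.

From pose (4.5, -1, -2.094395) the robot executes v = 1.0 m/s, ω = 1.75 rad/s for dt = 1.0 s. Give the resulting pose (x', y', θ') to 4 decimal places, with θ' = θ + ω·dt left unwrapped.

θ' = -2.0944 + 1.75·1.0 = -0.3444
R = v/ω = 1.0/1.75 = 0.5714
x' = 4.5 + 0.5714·(sin -0.3444 − sin -2.0944) = 4.8019
y' = -1 − 0.5714·(cos -0.3444 − cos -2.0944) = -1.8236

(4.8019, -1.8236, -0.3444)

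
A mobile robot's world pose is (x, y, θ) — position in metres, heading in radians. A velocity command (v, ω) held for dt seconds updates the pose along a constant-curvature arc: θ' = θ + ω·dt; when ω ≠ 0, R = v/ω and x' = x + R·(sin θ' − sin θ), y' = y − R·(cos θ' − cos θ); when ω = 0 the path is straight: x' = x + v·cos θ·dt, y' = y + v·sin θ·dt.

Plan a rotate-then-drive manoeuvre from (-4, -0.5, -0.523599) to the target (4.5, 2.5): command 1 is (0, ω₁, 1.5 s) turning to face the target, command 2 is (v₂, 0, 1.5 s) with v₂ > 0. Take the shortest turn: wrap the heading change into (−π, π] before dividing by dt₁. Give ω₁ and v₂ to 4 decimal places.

ω₁ = 0.5753, v₂ = 6.0093

heading to target = atan2(2.5−-0.5, 4.5−-4) = 0.3393
Δθ = wrap(0.3393 − -0.5236) = 0.8629; ω₁ = Δθ/dt₁ = 0.5753
distance = √((4.5−-4)² + (2.5−-0.5)²) = 9.0139; v₂ = distance/dt₂ = 6.0093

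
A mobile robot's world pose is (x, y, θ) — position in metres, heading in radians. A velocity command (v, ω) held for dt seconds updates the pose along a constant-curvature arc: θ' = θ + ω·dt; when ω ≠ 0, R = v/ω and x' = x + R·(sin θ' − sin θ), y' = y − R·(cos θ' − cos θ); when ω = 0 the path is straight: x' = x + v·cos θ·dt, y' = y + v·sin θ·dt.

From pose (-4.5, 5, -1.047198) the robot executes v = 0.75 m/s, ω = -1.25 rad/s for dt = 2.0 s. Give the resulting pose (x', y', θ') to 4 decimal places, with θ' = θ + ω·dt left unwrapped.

θ' = -1.0472 + -1.25·2.0 = -3.5472
R = v/ω = 0.75/-1.25 = -0.6000
x' = -4.5 + -0.6000·(sin -3.5472 − sin -1.0472) = -5.2564
y' = 5 − -0.6000·(cos -3.5472 − cos -1.0472) = 4.1487

(-5.2564, 4.1487, -3.5472)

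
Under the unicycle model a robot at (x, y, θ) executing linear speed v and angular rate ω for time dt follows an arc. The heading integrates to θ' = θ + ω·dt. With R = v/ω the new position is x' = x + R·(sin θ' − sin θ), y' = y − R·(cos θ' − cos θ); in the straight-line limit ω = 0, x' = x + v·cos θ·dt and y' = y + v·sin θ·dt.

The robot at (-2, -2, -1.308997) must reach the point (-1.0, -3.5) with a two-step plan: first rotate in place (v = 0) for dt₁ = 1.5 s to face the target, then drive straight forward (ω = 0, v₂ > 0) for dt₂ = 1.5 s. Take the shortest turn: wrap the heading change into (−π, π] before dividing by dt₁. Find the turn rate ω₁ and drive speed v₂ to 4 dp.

ω₁ = 0.2175, v₂ = 1.2019

heading to target = atan2(-3.5−-2, -1−-2) = -0.9828
Δθ = wrap(-0.9828 − -1.3090) = 0.3262; ω₁ = Δθ/dt₁ = 0.2175
distance = √((-1−-2)² + (-3.5−-2)²) = 1.8028; v₂ = distance/dt₂ = 1.2019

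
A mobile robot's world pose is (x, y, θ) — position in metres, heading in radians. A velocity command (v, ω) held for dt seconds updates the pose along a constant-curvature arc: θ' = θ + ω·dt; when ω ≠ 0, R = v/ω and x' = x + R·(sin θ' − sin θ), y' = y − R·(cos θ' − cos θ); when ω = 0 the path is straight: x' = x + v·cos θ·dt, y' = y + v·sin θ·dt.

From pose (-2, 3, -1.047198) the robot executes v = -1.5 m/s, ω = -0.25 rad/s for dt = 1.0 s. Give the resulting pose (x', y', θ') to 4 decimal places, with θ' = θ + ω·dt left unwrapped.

θ' = -1.0472 + -0.25·1.0 = -1.2972
R = v/ω = -1.5/-0.25 = 6.0000
x' = -2 + 6.0000·(sin -1.2972 − sin -1.0472) = -2.5807
y' = 3 − 6.0000·(cos -1.2972 − cos -1.0472) = 4.3788

(-2.5807, 4.3788, -1.2972)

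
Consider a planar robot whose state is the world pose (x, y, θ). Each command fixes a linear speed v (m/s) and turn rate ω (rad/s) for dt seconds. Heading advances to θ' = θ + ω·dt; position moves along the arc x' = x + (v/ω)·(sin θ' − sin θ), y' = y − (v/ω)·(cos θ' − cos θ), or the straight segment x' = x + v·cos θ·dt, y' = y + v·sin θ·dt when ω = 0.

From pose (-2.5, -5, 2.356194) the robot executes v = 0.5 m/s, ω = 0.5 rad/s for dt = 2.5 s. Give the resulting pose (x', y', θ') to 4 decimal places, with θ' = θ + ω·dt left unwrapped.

θ' = 2.3562 + 0.5·2.5 = 3.6062
R = v/ω = 0.5/0.5 = 1.0000
x' = -2.5 + 1.0000·(sin 3.6062 − sin 2.3562) = -3.6552
y' = -5 − 1.0000·(cos 3.6062 − cos 2.3562) = -4.8131

(-3.6552, -4.8131, 3.6062)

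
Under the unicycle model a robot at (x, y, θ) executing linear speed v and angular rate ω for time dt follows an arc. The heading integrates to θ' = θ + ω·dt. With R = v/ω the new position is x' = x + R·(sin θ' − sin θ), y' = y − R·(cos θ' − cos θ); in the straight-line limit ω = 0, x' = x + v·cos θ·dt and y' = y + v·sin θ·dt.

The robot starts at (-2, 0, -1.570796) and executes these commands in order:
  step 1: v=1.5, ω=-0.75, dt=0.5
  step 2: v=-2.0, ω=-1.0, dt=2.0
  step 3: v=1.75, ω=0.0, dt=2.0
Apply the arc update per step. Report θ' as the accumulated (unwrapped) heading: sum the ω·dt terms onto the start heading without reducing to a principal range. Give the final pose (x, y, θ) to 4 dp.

step 1: θ'=-1.9458 (R=-2.0000) → pose (-2.1390, -0.7325, -1.9458)
step 2: θ'=-3.9458 (R=2.0000) → pose (1.1626, -0.0777, -3.9458)
step 3: θ'=-3.9458 (straight) → pose (-1.2653, 2.4433, -3.9458)

(-1.2653, 2.4433, -3.9458)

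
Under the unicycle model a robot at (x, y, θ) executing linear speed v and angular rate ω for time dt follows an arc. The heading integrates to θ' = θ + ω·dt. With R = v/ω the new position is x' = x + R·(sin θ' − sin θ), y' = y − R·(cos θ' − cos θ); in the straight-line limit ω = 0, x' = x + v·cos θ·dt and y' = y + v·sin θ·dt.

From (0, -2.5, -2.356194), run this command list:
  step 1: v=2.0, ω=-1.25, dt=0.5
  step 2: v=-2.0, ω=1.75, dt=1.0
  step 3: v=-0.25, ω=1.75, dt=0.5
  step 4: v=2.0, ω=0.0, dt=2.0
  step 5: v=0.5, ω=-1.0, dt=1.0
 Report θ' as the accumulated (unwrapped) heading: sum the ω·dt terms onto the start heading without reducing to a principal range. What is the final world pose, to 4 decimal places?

(3.9974, -3.1099, -1.3562)

step 1: θ'=-2.9812 (R=-1.6000) → pose (-0.8758, -2.9481, -2.9812)
step 2: θ'=-1.2312 (R=-1.1429) → pose (0.0192, -1.4392, -1.2312)
step 3: θ'=-0.3562 (R=-0.1429) → pose (-0.0657, -1.3529, -0.3562)
step 4: θ'=-0.3562 (straight) → pose (3.6833, -2.7477, -0.3562)
step 5: θ'=-1.3562 (R=-0.5000) → pose (3.9974, -3.1099, -1.3562)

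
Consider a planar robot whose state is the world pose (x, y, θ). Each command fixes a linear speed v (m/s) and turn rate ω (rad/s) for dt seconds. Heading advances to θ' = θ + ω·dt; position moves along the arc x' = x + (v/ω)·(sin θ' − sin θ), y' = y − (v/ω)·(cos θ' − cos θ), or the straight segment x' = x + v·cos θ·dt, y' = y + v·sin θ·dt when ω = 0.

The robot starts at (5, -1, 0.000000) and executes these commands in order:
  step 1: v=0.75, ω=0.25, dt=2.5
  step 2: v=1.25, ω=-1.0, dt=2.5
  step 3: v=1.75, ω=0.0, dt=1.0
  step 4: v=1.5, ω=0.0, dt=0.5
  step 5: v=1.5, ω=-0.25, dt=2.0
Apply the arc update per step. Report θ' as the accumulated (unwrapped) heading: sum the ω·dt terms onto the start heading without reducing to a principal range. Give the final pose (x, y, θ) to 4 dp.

step 1: θ'=0.6250 (R=3.0000) → pose (6.7553, -0.4329, 0.6250)
step 2: θ'=-1.8750 (R=-1.2500) → pose (8.6793, -1.8210, -1.8750)
step 3: θ'=-1.8750 (straight) → pose (8.1551, -3.4907, -1.8750)
step 4: θ'=-1.8750 (straight) → pose (7.9304, -4.2062, -1.8750)
step 5: θ'=-2.3750 (R=-6.0000) → pose (6.3680, -6.7307, -2.3750)

(6.3680, -6.7307, -2.3750)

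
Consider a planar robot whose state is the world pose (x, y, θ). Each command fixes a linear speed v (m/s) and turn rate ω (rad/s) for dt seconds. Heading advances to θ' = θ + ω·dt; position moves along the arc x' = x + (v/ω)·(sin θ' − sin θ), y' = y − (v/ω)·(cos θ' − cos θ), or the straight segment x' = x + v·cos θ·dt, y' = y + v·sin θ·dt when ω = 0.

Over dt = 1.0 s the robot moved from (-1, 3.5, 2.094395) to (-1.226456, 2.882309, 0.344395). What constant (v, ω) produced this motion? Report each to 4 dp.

Δθ = 0.344395 − 2.094395 = -1.750000
ω = Δθ/dt = -1.750000/1.0 = -1.7500
R = −Δy/(cos θ' − cos θ) = 0.4286
v = R·ω = 0.4286·-1.7500 = -0.7500

v = -0.7500, ω = -1.7500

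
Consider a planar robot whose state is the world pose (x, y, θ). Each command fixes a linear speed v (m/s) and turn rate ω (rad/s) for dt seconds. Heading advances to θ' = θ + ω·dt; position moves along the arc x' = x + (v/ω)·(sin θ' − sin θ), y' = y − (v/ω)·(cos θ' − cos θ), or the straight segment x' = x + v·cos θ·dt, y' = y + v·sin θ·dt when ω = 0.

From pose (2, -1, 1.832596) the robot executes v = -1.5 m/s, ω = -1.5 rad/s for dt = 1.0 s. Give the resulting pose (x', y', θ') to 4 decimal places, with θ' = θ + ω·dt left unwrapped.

(1.3606, -2.2040, 0.3326)

θ' = 1.8326 + -1.5·1.0 = 0.3326
R = v/ω = -1.5/-1.5 = 1.0000
x' = 2 + 1.0000·(sin 0.3326 − sin 1.8326) = 1.3606
y' = -1 − 1.0000·(cos 0.3326 − cos 1.8326) = -2.2040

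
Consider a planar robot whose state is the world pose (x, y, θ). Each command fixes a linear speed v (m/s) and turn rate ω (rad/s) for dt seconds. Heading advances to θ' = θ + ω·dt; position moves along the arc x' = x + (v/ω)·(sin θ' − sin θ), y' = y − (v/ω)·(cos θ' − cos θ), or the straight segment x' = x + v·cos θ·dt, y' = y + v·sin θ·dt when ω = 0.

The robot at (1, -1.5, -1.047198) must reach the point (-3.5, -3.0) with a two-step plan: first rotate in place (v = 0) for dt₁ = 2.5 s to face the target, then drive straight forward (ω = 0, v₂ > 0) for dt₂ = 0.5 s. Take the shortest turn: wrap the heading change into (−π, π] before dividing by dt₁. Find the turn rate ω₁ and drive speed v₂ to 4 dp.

heading to target = atan2(-3−-1.5, -3.5−1) = -2.8198
Δθ = wrap(-2.8198 − -1.0472) = -1.7726; ω₁ = Δθ/dt₁ = -0.7091
distance = √((-3.5−1)² + (-3−-1.5)²) = 4.7434; v₂ = distance/dt₂ = 9.4868

ω₁ = -0.7091, v₂ = 9.4868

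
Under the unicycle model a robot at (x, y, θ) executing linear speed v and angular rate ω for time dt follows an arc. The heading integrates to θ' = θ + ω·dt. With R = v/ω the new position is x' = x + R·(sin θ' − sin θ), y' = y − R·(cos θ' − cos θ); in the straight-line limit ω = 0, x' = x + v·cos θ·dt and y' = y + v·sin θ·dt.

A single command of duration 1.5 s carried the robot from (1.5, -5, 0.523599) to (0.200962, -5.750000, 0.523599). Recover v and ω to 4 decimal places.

v = -1.0000, ω = 0.0000

Δθ = 0.523599 − 0.523599 = 0.000000
ω = Δθ/dt = 0.000000/1.5 = 0.0000
ω = 0 → v = (Δx·cos θ + Δy·sin θ)/dt = -1.0000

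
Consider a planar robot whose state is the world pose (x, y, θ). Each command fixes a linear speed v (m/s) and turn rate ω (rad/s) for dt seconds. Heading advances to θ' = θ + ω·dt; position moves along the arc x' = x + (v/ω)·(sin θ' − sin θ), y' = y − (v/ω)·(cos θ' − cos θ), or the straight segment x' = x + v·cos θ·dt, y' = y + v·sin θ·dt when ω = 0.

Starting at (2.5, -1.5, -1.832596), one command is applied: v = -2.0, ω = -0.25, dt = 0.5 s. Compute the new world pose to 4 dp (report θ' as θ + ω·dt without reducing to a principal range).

(2.8184, -0.5527, -1.9576)

θ' = -1.8326 + -0.25·0.5 = -1.9576
R = v/ω = -2.0/-0.25 = 8.0000
x' = 2.5 + 8.0000·(sin -1.9576 − sin -1.8326) = 2.8184
y' = -1.5 − 8.0000·(cos -1.9576 − cos -1.8326) = -0.5527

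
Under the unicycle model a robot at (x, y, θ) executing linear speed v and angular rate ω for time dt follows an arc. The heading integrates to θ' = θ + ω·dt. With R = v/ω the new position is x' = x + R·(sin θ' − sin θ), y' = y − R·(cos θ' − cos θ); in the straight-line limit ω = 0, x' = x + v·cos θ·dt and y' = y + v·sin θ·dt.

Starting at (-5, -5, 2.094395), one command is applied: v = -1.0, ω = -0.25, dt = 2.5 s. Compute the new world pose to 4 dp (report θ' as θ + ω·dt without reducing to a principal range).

θ' = 2.0944 + -0.25·2.5 = 1.4694
R = v/ω = -1.0/-0.25 = 4.0000
x' = -5 + 4.0000·(sin 1.4694 − sin 2.0944) = -4.4846
y' = -5 − 4.0000·(cos 1.4694 − cos 2.0944) = -7.4049

(-4.4846, -7.4049, 1.4694)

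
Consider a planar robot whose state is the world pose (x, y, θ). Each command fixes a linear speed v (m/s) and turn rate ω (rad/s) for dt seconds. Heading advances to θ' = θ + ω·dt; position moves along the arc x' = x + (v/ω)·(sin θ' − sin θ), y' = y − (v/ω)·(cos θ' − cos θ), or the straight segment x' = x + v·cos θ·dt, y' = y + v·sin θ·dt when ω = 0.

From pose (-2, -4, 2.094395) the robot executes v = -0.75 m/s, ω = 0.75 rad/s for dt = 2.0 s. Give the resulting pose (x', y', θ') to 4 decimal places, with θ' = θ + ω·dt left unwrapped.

θ' = 2.0944 + 0.75·2.0 = 3.5944
R = v/ω = -0.75/0.75 = -1.0000
x' = -2 + -1.0000·(sin 3.5944 − sin 2.0944) = -0.6965
y' = -4 − -1.0000·(cos 3.5944 − cos 2.0944) = -4.3992

(-0.6965, -4.3992, 3.5944)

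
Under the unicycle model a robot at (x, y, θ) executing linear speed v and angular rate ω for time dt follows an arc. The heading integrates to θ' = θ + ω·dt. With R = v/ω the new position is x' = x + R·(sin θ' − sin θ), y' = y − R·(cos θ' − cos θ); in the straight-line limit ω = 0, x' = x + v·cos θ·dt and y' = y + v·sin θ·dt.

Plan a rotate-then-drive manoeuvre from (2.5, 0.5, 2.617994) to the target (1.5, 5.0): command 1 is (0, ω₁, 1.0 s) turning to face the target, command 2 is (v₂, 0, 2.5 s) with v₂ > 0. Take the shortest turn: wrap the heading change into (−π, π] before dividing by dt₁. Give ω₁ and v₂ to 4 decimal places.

ω₁ = -0.8285, v₂ = 1.8439

heading to target = atan2(5−0.5, 1.5−2.5) = 1.7895
Δθ = wrap(1.7895 − 2.6180) = -0.8285; ω₁ = Δθ/dt₁ = -0.8285
distance = √((1.5−2.5)² + (5−0.5)²) = 4.6098; v₂ = distance/dt₂ = 1.8439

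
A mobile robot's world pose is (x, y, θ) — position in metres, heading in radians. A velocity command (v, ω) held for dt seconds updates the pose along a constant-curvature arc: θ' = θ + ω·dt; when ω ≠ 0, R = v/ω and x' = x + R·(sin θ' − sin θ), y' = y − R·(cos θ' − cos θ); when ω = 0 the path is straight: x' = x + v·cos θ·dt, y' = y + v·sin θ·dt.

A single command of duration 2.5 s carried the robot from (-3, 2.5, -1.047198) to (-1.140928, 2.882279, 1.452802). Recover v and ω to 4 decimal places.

v = 1.0000, ω = 1.0000

Δθ = 1.452802 − -1.047198 = 2.500000
ω = Δθ/dt = 2.500000/2.5 = 1.0000
R = Δx/(sin θ' − sin θ) = 1.0000
v = R·ω = 1.0000·1.0000 = 1.0000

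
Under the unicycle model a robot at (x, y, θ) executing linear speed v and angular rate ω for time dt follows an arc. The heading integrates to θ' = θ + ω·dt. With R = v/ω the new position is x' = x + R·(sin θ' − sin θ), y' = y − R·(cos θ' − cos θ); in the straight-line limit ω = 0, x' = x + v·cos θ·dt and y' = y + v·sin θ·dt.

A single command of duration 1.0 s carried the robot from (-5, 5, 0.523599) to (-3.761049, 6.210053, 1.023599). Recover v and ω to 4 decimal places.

Δθ = 1.023599 − 0.523599 = 0.500000
ω = Δθ/dt = 0.500000/1.0 = 0.5000
R = Δx/(sin θ' − sin θ) = 3.5000
v = R·ω = 3.5000·0.5000 = 1.7500

v = 1.7500, ω = 0.5000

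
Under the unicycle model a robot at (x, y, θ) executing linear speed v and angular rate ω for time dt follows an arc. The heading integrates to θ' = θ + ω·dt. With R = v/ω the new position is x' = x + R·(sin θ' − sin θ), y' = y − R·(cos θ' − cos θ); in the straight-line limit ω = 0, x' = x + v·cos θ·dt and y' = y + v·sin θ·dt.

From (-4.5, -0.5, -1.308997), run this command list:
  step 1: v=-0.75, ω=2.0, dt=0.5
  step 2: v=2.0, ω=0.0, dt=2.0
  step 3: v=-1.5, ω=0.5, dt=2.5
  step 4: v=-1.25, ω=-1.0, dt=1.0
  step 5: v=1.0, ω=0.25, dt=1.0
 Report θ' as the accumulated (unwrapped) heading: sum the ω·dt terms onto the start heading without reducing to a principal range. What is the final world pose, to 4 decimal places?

(-4.3630, -2.9930, 0.1910)

step 1: θ'=-0.3090 (R=-0.3750) → pose (-4.7482, -0.2398, -0.3090)
step 2: θ'=-0.3090 (straight) → pose (-0.9376, -1.4562, -0.3090)
step 3: θ'=0.9410 (R=-3.0000) → pose (-4.2744, -2.5472, 0.9410)
step 4: θ'=-0.0590 (R=1.2500) → pose (-5.3583, -3.0588, -0.0590)
step 5: θ'=0.1910 (R=4.0000) → pose (-4.3630, -2.9930, 0.1910)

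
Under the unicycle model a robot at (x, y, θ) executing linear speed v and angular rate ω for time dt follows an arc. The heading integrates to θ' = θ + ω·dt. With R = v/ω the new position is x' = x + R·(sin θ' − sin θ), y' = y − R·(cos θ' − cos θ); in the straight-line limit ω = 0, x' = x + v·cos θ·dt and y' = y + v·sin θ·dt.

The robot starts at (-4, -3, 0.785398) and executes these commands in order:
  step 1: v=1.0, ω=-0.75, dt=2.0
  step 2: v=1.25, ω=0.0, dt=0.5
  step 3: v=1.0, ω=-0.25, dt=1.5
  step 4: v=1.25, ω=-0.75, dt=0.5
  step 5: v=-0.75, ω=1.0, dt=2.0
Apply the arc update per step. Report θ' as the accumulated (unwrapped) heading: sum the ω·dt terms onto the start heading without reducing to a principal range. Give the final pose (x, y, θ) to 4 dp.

step 1: θ'=-0.7146 (R=-1.3333) → pose (-2.1834, -2.9357, -0.7146)
step 2: θ'=-0.7146 (straight) → pose (-1.7113, -3.3452, -0.7146)
step 3: θ'=-1.0896 (R=-4.0000) → pose (-0.7868, -4.5153, -1.0896)
step 4: θ'=-1.4646 (R=-1.6667) → pose (-0.6070, -5.1100, -1.4646)
step 5: θ'=0.5354 (R=-0.7500) → pose (-1.7354, -4.5445, 0.5354)

(-1.7354, -4.5445, 0.5354)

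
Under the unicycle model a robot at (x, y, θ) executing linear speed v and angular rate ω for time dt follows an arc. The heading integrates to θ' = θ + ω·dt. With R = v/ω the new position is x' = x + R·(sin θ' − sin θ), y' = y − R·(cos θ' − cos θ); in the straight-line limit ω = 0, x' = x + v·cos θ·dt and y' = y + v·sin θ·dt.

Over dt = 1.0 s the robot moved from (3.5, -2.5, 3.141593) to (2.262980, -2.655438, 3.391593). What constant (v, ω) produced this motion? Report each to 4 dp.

Δθ = 3.391593 − 3.141593 = 0.250000
ω = Δθ/dt = 0.250000/1.0 = 0.2500
R = Δx/(sin θ' − sin θ) = 5.0000
v = R·ω = 5.0000·0.2500 = 1.2500

v = 1.2500, ω = 0.2500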